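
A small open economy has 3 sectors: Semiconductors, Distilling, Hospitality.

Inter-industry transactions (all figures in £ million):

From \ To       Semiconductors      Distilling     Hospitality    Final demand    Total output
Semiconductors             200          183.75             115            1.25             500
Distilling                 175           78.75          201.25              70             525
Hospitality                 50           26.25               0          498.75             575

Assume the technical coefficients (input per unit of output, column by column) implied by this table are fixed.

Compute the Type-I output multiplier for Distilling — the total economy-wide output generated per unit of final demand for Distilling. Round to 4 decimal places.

m_2 = 2.9194

Technical coefficients a_ij = z_ij / X_j:
  a_11 = 200/500 = 0.40, a_21 = 175/500 = 0.35, a_31 = 50/500 = 0.10
  a_12 = 183.75/525 = 0.35, a_22 = 78.75/525 = 0.15, a_32 = 26.25/525 = 0.05
  a_13 = 115/575 = 0.20, a_23 = 201.25/575 = 0.35, a_33 = 0/575 = 0.00
I − A =
  [   0.60    -0.35    -0.20]
  [  -0.35     0.85    -0.35]
  [  -0.10    -0.05     1.00]
Cofactors of I−A, C_ij = (−1)^(i+j)·(minor ij) (rows/columns in the sector order above):
  C_11 = (0.85)(1.00) − (-0.35)(-0.05) = 0.8325
  C_12 = −[(-0.35)(1.00) − (-0.35)(-0.10)] = 0.3850
  C_13 = (-0.35)(-0.05) − (0.85)(-0.10) = 0.1025
  C_21 = −[(-0.35)(1.00) − (-0.20)(-0.05)] = 0.3600
  C_22 = (0.60)(1.00) − (-0.20)(-0.10) = 0.5800
  C_23 = −[(0.60)(-0.05) − (-0.35)(-0.10)] = 0.0650
  C_31 = (-0.35)(-0.35) − (-0.20)(0.85) = 0.2925
  C_32 = −[(0.60)(-0.35) − (-0.20)(-0.35)] = 0.2800
  C_33 = (0.60)(0.85) − (-0.35)(-0.35) = 0.3875
det(I−A) = Σ_j (I−A)_1j·C_1j = (0.60)(0.8325) + (-0.35)(0.3850) + (-0.20)(0.1025) = 0.34425
adj(I−A) = Cᵀ =
  [ 0.8325   0.3600   0.2925]
  [ 0.3850   0.5800   0.2800]
  [ 0.1025   0.0650   0.3875]
(I − A)⁻¹ = adj(I−A) / det(I−A) ≈
  [   2.41830     1.04575     0.84967]
  [   1.11837     1.68482     0.81336]
  [   0.29775     0.18882     1.12564]
The output multiplier for sector j is the column-j sum of the Leontief inverse (I − A)⁻¹ = adj(I−A) / det(I−A).
Column 2 of adj(I−A): (0.3600, 0.5800, 0.0650); det(I−A) = 0.34425.
m_2 = (0.3600 + 0.5800 + 0.0650) / 0.34425 = 1.005 / 0.34425 ≈ 2.9194.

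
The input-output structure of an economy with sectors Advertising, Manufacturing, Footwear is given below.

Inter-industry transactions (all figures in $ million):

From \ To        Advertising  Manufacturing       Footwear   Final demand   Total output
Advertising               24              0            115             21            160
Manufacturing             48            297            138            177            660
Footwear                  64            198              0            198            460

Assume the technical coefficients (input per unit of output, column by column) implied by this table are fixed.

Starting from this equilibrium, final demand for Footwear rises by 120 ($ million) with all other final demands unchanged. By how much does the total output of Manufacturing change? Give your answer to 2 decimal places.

Δx_M = 126.32

Technical coefficients a_ij = z_ij / X_j:
  a_AA = 24/160 = 0.15, a_MA = 48/160 = 0.30, a_FA = 64/160 = 0.40
  a_AM = 0/660 = 0.00, a_MM = 297/660 = 0.45, a_FM = 198/660 = 0.30
  a_AF = 115/460 = 0.25, a_MF = 138/460 = 0.30, a_FF = 0/460 = 0.00
I − A =
  [   0.85     0.00    -0.25]
  [  -0.30     0.55    -0.30]
  [  -0.40    -0.30     1.00]
Cofactors of I−A, C_ij = (−1)^(i+j)·(minor ij) (rows/columns in the sector order above):
  C_11 = (0.55)(1.00) − (-0.30)(-0.30) = 0.4600
  C_12 = −[(-0.30)(1.00) − (-0.30)(-0.40)] = 0.4200
  C_13 = (-0.30)(-0.30) − (0.55)(-0.40) = 0.3100
  C_21 = −[(0.00)(1.00) − (-0.25)(-0.30)] = 0.0750
  C_22 = (0.85)(1.00) − (-0.25)(-0.40) = 0.7500
  C_23 = −[(0.85)(-0.30) − (0.00)(-0.40)] = 0.2550
  C_31 = (0.00)(-0.30) − (-0.25)(0.55) = 0.1375
  C_32 = −[(0.85)(-0.30) − (-0.25)(-0.30)] = 0.3300
  C_33 = (0.85)(0.55) − (0.00)(-0.30) = 0.4675
det(I−A) = Σ_j (I−A)_1j·C_1j = (0.85)(0.4600) + (0.00)(0.4200) + (-0.25)(0.3100) = 0.3135
adj(I−A) = Cᵀ =
  [ 0.4600   0.0750   0.1375]
  [ 0.4200   0.7500   0.3300]
  [ 0.3100   0.2550   0.4675]
(I − A)⁻¹ = adj(I−A) / det(I−A) ≈
  [   1.4673     0.2392     0.4386]
  [   1.3397     2.3923     1.0526]
  [   0.9888     0.8134     1.4912]
Δx = (I − A)⁻¹ Δd with Δd having +120 in the Footwear component and 0 elsewhere.
So Δx_M = L_MF · (+120), where L_MF = adj(I−A)_MF / det(I−A) = 0.3300 / 0.3135.
Δx_M = 0.3300 × (+120) / 0.3135 = 39.60 / 0.3135 ≈ 126.32.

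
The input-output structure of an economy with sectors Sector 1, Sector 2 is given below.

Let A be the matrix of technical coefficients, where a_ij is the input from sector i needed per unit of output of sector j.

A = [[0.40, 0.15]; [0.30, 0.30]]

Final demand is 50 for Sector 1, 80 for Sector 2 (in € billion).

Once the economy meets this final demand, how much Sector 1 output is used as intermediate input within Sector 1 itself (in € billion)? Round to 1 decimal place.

I − A =
  [   0.60    -0.15]
  [  -0.30     0.70]
det(I−A) = (0.60)(0.70) − (-0.15)(-0.30) = 0.3750
adj(I−A) = [[0.70, 0.15], [0.30, 0.60]]
(I − A)⁻¹ = adj(I−A) / det(I−A) ≈
  [   1.8667     0.4000]
  [   0.8000     1.6000]
First solve x = (I − A)⁻¹ d = adj(I−A)·d / det(I−A); in particular x_1 = (0.70·50 + 0.15·80) / 0.3750 = 47.00 / 0.3750 ≈ 125.333.
Intermediate flow from 1 to 1: z_11 = a_11 · x_1 = 0.40 × 47.00 / 0.3750 = 18.80 / 0.3750 ≈ 50.1.

z_11 = 50.1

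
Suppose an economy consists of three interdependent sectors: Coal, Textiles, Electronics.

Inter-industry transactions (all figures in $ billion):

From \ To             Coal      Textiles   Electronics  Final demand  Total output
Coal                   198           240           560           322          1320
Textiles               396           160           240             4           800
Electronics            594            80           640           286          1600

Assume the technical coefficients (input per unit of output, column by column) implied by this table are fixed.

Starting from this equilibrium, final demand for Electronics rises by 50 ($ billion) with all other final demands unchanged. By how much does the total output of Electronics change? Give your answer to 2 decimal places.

Δx_3 = 159.89

Technical coefficients a_ij = z_ij / X_j:
  a_11 = 198/1320 = 0.15, a_21 = 396/1320 = 0.30, a_31 = 594/1320 = 0.45
  a_12 = 240/800 = 0.30, a_22 = 160/800 = 0.20, a_32 = 80/800 = 0.10
  a_13 = 560/1600 = 0.35, a_23 = 240/1600 = 0.15, a_33 = 640/1600 = 0.40
I − A =
  [   0.85    -0.30    -0.35]
  [  -0.30     0.80    -0.15]
  [  -0.45    -0.10     0.60]
Cofactors of I−A, C_ij = (−1)^(i+j)·(minor ij) (rows/columns in the sector order above):
  C_11 = (0.80)(0.60) − (-0.15)(-0.10) = 0.4650
  C_12 = −[(-0.30)(0.60) − (-0.15)(-0.45)] = 0.2475
  C_13 = (-0.30)(-0.10) − (0.80)(-0.45) = 0.3900
  C_21 = −[(-0.30)(0.60) − (-0.35)(-0.10)] = 0.2150
  C_22 = (0.85)(0.60) − (-0.35)(-0.45) = 0.3525
  C_23 = −[(0.85)(-0.10) − (-0.30)(-0.45)] = 0.2200
  C_31 = (-0.30)(-0.15) − (-0.35)(0.80) = 0.3250
  C_32 = −[(0.85)(-0.15) − (-0.35)(-0.30)] = 0.2325
  C_33 = (0.85)(0.80) − (-0.30)(-0.30) = 0.5900
det(I−A) = Σ_j (I−A)_1j·C_1j = (0.85)(0.4650) + (-0.30)(0.2475) + (-0.35)(0.3900) = 0.1845
adj(I−A) = Cᵀ =
  [ 0.4650   0.2150   0.3250]
  [ 0.2475   0.3525   0.2325]
  [ 0.3900   0.2200   0.5900]
(I − A)⁻¹ = adj(I−A) / det(I−A) ≈
  [   2.5203     1.1653     1.7615]
  [   1.3415     1.9106     1.2602]
  [   2.1138     1.1924     3.1978]
Δx = (I − A)⁻¹ Δd with Δd having +50 in the Electronics component and 0 elsewhere.
So Δx_3 = L_33 · (+50), where L_33 = adj(I−A)_33 / det(I−A) = 0.5900 / 0.1845.
Δx_3 = 0.5900 × (+50) / 0.1845 = 29.50 / 0.1845 ≈ 159.89.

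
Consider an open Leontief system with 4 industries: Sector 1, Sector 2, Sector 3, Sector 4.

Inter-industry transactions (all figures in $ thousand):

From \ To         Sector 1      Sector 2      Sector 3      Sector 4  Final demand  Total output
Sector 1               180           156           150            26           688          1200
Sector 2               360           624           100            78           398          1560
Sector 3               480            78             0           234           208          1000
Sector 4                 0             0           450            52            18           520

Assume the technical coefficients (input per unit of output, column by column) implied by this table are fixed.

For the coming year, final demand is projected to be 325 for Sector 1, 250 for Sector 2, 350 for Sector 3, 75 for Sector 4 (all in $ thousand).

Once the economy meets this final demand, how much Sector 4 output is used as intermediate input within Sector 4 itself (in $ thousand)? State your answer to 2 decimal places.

Technical coefficients a_ij = z_ij / X_j:
  a_11 = 180/1200 = 0.15, a_21 = 360/1200 = 0.30, a_31 = 480/1200 = 0.40, a_41 = 0/1200 = 0.00
  a_12 = 156/1560 = 0.10, a_22 = 624/1560 = 0.40, a_32 = 78/1560 = 0.05, a_42 = 0/1560 = 0.00
  a_13 = 150/1000 = 0.15, a_23 = 100/1000 = 0.10, a_33 = 0/1000 = 0.00, a_43 = 450/1000 = 0.45
  a_14 = 26/520 = 0.05, a_24 = 78/520 = 0.15, a_34 = 234/520 = 0.45, a_44 = 52/520 = 0.10
I − A =
  [   0.85    -0.10    -0.15    -0.05]
  [  -0.30     0.60    -0.10    -0.15]
  [  -0.40    -0.05     1.00    -0.45]
  [   0.00     0.00    -0.45     0.90]
Compute the cofactors C_ij = (−1)^(i+j)·(3×3 minor ij) of I−A; the adjugate is their transpose:
adj(I−A) = Cᵀ =
  [ 0.410625   0.077625   0.110250   0.090875]
  [ 0.272250   0.529875   0.181125   0.194000]
  [ 0.229500   0.074250   0.432000   0.241125]
  [ 0.114750   0.037125   0.216000   0.433500]
det(I−A) = Σ_j (I−A)_1j·C_1j = (0.85)(0.410625) + (-0.10)(0.272250) + (-0.15)(0.229500) + (-0.05)(0.114750) = 0.28164375
(I − A)⁻¹ = adj(I−A) / det(I−A) ≈
  [   1.4580     0.2756     0.3915     0.3227]
  [   0.9666     1.8814     0.6431     0.6888]
  [   0.8149     0.2636     1.5339     0.8561]
  [   0.4074     0.1318     0.7669     1.5392]
First solve x = (I − A)⁻¹ d = adj(I−A)·d / det(I−A); in particular x_4 = (0.114750·325 + 0.037125·250 + 0.216000·350 + 0.433500·75) / 0.28164375 = 154.6875 / 0.28164375 ≈ 549.2311.
Intermediate flow from 4 to 4: z_44 = a_44 · x_4 = 0.10 × 154.6875 / 0.28164375 = 15.46875 / 0.28164375 ≈ 54.92.

z_44 = 54.92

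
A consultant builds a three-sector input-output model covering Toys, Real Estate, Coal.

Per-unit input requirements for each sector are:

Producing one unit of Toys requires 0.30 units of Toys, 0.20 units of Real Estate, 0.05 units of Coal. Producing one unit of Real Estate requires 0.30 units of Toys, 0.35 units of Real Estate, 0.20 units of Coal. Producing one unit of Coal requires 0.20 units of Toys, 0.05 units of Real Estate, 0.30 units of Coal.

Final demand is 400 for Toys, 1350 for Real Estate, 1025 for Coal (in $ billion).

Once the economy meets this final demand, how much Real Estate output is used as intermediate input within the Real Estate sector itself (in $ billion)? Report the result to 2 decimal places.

z_RR = 1076.33

I − A =
  [   0.70    -0.30    -0.20]
  [  -0.20     0.65    -0.05]
  [  -0.05    -0.20     0.70]
Cofactors of I−A, C_ij = (−1)^(i+j)·(minor ij) (rows/columns in the sector order above):
  C_11 = (0.65)(0.70) − (-0.05)(-0.20) = 0.4450
  C_12 = −[(-0.20)(0.70) − (-0.05)(-0.05)] = 0.1425
  C_13 = (-0.20)(-0.20) − (0.65)(-0.05) = 0.0725
  C_21 = −[(-0.30)(0.70) − (-0.20)(-0.20)] = 0.2500
  C_22 = (0.70)(0.70) − (-0.20)(-0.05) = 0.4800
  C_23 = −[(0.70)(-0.20) − (-0.30)(-0.05)] = 0.1550
  C_31 = (-0.30)(-0.05) − (-0.20)(0.65) = 0.1450
  C_32 = −[(0.70)(-0.05) − (-0.20)(-0.20)] = 0.0750
  C_33 = (0.70)(0.65) − (-0.30)(-0.20) = 0.3950
det(I−A) = Σ_j (I−A)_1j·C_1j = (0.70)(0.4450) + (-0.30)(0.1425) + (-0.20)(0.0725) = 0.25425
adj(I−A) = Cᵀ =
  [ 0.4450   0.2500   0.1450]
  [ 0.1425   0.4800   0.0750]
  [ 0.0725   0.1550   0.3950]
(I − A)⁻¹ = adj(I−A) / det(I−A) ≈
  [   1.7502     0.9833     0.5703]
  [   0.5605     1.8879     0.2950]
  [   0.2852     0.6096     1.5536]
First solve x = (I − A)⁻¹ d = adj(I−A)·d / det(I−A); in particular x_R = (0.1425·400 + 0.4800·1350 + 0.0750·1025) / 0.25425 = 781.875 / 0.25425 ≈ 3075.2212.
Intermediate flow from R to R: z_RR = a_RR · x_R = 0.35 × 781.875 / 0.25425 = 273.65625 / 0.25425 ≈ 1076.33.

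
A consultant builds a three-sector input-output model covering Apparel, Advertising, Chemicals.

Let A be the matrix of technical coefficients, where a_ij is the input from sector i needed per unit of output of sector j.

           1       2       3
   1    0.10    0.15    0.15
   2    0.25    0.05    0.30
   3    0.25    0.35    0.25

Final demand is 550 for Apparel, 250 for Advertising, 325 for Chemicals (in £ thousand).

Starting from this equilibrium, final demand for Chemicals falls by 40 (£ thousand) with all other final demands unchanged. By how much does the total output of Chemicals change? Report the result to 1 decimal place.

I − A =
  [   0.90    -0.15    -0.15]
  [  -0.25     0.95    -0.30]
  [  -0.25    -0.35     0.75]
Cofactors of I−A, C_ij = (−1)^(i+j)·(minor ij) (rows/columns in the sector order above):
  C_11 = (0.95)(0.75) − (-0.30)(-0.35) = 0.6075
  C_12 = −[(-0.25)(0.75) − (-0.30)(-0.25)] = 0.2625
  C_13 = (-0.25)(-0.35) − (0.95)(-0.25) = 0.3250
  C_21 = −[(-0.15)(0.75) − (-0.15)(-0.35)] = 0.1650
  C_22 = (0.90)(0.75) − (-0.15)(-0.25) = 0.6375
  C_23 = −[(0.90)(-0.35) − (-0.15)(-0.25)] = 0.3525
  C_31 = (-0.15)(-0.30) − (-0.15)(0.95) = 0.1875
  C_32 = −[(0.90)(-0.30) − (-0.15)(-0.25)] = 0.3075
  C_33 = (0.90)(0.95) − (-0.15)(-0.25) = 0.8175
det(I−A) = Σ_j (I−A)_1j·C_1j = (0.90)(0.6075) + (-0.15)(0.2625) + (-0.15)(0.3250) = 0.458625
adj(I−A) = Cᵀ =
  [ 0.6075   0.1650   0.1875]
  [ 0.2625   0.6375   0.3075]
  [ 0.3250   0.3525   0.8175]
(I − A)⁻¹ = adj(I−A) / det(I−A) ≈
  [   1.3246     0.3598     0.4088]
  [   0.5724     1.3900     0.6705]
  [   0.7086     0.7686     1.7825]
Δx = (I − A)⁻¹ Δd with Δd having -40 in the Chemicals component and 0 elsewhere.
So Δx_3 = L_33 · (-40), where L_33 = adj(I−A)_33 / det(I−A) = 0.8175 / 0.458625.
Δx_3 = 0.8175 × (-40) / 0.458625 = -32.70 / 0.458625 ≈ -71.3.

Δx_3 = -71.3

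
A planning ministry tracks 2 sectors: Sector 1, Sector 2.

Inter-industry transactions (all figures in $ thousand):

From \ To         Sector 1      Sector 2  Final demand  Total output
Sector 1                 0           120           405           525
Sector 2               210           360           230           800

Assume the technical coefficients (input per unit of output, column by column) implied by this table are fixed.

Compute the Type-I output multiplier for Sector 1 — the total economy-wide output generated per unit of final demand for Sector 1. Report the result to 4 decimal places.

m_1 = 1.9388

Technical coefficients a_ij = z_ij / X_j:
  a_11 = 0/525 = 0.00, a_21 = 210/525 = 0.40
  a_12 = 120/800 = 0.15, a_22 = 360/800 = 0.45
I − A =
  [   1.00    -0.15]
  [  -0.40     0.55]
det(I−A) = (1.00)(0.55) − (-0.15)(-0.40) = 0.4900
adj(I−A) = [[0.55, 0.15], [0.40, 1.00]]
(I − A)⁻¹ = adj(I−A) / det(I−A) ≈
  [   1.12245     0.30612]
  [   0.81633     2.04082]
The output multiplier for sector j is the column-j sum of the Leontief inverse (I − A)⁻¹ = adj(I−A) / det(I−A).
Column 1 of adj(I−A): (0.55, 0.40); det(I−A) = 0.4900.
m_1 = (0.55 + 0.40) / 0.4900 = 0.95 / 0.4900 ≈ 1.9388.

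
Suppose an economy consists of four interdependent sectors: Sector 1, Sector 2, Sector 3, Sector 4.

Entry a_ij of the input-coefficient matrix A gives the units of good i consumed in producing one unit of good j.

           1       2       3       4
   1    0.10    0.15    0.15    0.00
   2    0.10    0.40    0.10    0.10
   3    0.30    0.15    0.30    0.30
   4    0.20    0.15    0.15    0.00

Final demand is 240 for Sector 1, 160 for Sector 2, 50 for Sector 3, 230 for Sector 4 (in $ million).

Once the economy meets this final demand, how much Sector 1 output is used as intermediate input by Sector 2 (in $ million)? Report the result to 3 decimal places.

z_12 = 78.020

I − A =
  [   0.90    -0.15    -0.15     0.00]
  [  -0.10     0.60    -0.10    -0.10]
  [  -0.30    -0.15     0.70    -0.30]
  [  -0.20    -0.15    -0.15     1.00]
Compute the cofactors C_ij = (−1)^(i+j)·(3×3 minor ij) of I−A; the adjugate is their transpose:
adj(I−A) = Cᵀ =
  [ 0.36075   0.12750   0.10500   0.04425]
  [ 0.12000   0.53550   0.12150   0.09000]
  [ 0.23400   0.22950   0.50850   0.17550]
  [ 0.12525   0.14025   0.11550   0.32025]
det(I−A) = Σ_j (I−A)_1j·C_1j = (0.90)(0.36075) + (-0.15)(0.12000) + (-0.15)(0.23400) + (0.00)(0.12525) = 0.271575
(I − A)⁻¹ = adj(I−A) / det(I−A) ≈
  [   1.3284     0.4695     0.3866     0.1629]
  [   0.4419     1.9718     0.4474     0.3314]
  [   0.8616     0.8451     1.8724     0.6462]
  [   0.4612     0.5164     0.4253     1.1792]
First solve x = (I − A)⁻¹ d = adj(I−A)·d / det(I−A); in particular x_2 = (0.12000·240 + 0.53550·160 + 0.12150·50 + 0.09000·230) / 0.271575 = 141.255 / 0.271575 ≈ 520.13256.
Intermediate flow from 1 to 2: z_12 = a_12 · x_2 = 0.15 × 141.255 / 0.271575 = 21.18825 / 0.271575 ≈ 78.020.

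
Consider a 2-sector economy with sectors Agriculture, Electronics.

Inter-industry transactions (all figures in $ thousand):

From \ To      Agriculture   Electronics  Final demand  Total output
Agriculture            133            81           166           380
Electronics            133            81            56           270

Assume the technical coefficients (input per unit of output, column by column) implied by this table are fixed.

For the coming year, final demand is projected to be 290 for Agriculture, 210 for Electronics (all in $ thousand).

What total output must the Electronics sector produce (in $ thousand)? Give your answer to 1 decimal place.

x_2 = 680.0

Technical coefficients a_ij = z_ij / X_j:
  a_11 = 133/380 = 0.35, a_21 = 133/380 = 0.35
  a_12 = 81/270 = 0.30, a_22 = 81/270 = 0.30
I − A =
  [   0.65    -0.30]
  [  -0.35     0.70]
det(I−A) = (0.65)(0.70) − (-0.30)(-0.35) = 0.3500
adj(I−A) = [[0.70, 0.30], [0.35, 0.65]]
(I − A)⁻¹ = adj(I−A) / det(I−A) ≈
  [   2.0000     0.8571]
  [   1.0000     1.8571]
x = (I − A)⁻¹ d = adj(I−A)·d / det(I−A), with det(I−A) = 0.3500:
  x_1 = (0.70·290 + 0.30·210) / 0.3500 = 266.00 / 0.3500 = 760.0
  x_2 = (0.35·290 + 0.65·210) / 0.3500 = 238.00 / 0.3500 = 680.0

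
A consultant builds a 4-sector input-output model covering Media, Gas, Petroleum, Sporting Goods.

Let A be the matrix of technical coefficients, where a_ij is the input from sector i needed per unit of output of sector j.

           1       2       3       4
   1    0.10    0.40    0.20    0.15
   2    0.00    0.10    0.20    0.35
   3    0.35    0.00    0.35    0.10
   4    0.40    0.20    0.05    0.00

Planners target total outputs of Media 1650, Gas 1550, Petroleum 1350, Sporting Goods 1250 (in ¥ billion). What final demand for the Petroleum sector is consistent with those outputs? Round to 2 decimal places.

d_3 = 175.00

I − A =
  [   0.90    -0.40    -0.20    -0.15]
  [   0.00     0.90    -0.20    -0.35]
  [  -0.35     0.00     0.65    -0.10]
  [  -0.40    -0.20    -0.05     1.00]
d = (I − A) x:
  d_1 = (+0.90)·1650 + (-0.40)·1550 + (-0.20)·1350 + (-0.15)·1250 = 407.50
  d_2 = (+0.00)·1650 + (+0.90)·1550 + (-0.20)·1350 + (-0.35)·1250 = 687.50
  d_3 = (-0.35)·1650 + (+0.00)·1550 + (+0.65)·1350 + (-0.10)·1250 = 175.00
  d_4 = (-0.40)·1650 + (-0.20)·1550 + (-0.05)·1350 + (+1.00)·1250 = 212.50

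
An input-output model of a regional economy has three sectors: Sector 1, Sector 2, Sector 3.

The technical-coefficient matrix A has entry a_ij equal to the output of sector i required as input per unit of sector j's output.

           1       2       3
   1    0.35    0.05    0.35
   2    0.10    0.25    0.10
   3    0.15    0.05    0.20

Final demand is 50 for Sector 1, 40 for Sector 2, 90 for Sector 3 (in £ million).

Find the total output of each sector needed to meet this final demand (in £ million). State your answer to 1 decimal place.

I − A =
  [   0.65    -0.05    -0.35]
  [  -0.10     0.75    -0.10]
  [  -0.15    -0.05     0.80]
Cofactors of I−A, C_ij = (−1)^(i+j)·(minor ij) (rows/columns in the sector order above):
  C_11 = (0.75)(0.80) − (-0.10)(-0.05) = 0.5950
  C_12 = −[(-0.10)(0.80) − (-0.10)(-0.15)] = 0.0950
  C_13 = (-0.10)(-0.05) − (0.75)(-0.15) = 0.1175
  C_21 = −[(-0.05)(0.80) − (-0.35)(-0.05)] = 0.0575
  C_22 = (0.65)(0.80) − (-0.35)(-0.15) = 0.4675
  C_23 = −[(0.65)(-0.05) − (-0.05)(-0.15)] = 0.0400
  C_31 = (-0.05)(-0.10) − (-0.35)(0.75) = 0.2675
  C_32 = −[(0.65)(-0.10) − (-0.35)(-0.10)] = 0.1000
  C_33 = (0.65)(0.75) − (-0.05)(-0.10) = 0.4825
det(I−A) = Σ_j (I−A)_1j·C_1j = (0.65)(0.5950) + (-0.05)(0.0950) + (-0.35)(0.1175) = 0.340875
adj(I−A) = Cᵀ =
  [ 0.5950   0.0575   0.2675]
  [ 0.0950   0.4675   0.1000]
  [ 0.1175   0.0400   0.4825]
(I − A)⁻¹ = adj(I−A) / det(I−A) ≈
  [   1.7455     0.1687     0.7847]
  [   0.2787     1.3715     0.2934]
  [   0.3447     0.1173     1.4155]
x = (I − A)⁻¹ d = adj(I−A)·d / det(I−A), with det(I−A) = 0.340875:
  x_1 = (0.5950·50 + 0.0575·40 + 0.2675·90) / 0.340875 = 56.125 / 0.340875 ≈ 164.6
  x_2 = (0.0950·50 + 0.4675·40 + 0.1000·90) / 0.340875 = 32.45 / 0.340875 ≈ 95.2
  x_3 = (0.1175·50 + 0.0400·40 + 0.4825·90) / 0.340875 = 50.90 / 0.340875 ≈ 149.3

x_1 = 164.6, x_2 = 95.2, x_3 = 149.3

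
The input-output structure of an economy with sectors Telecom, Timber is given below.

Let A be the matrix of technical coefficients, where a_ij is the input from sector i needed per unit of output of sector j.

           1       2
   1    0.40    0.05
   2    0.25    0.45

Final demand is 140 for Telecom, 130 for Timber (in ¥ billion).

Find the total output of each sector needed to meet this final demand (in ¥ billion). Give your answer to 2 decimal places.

I − A =
  [   0.60    -0.05]
  [  -0.25     0.55]
det(I−A) = (0.60)(0.55) − (-0.05)(-0.25) = 0.3175
adj(I−A) = [[0.55, 0.05], [0.25, 0.60]]
(I − A)⁻¹ = adj(I−A) / det(I−A) ≈
  [   1.7323     0.1575]
  [   0.7874     1.8898]
x = (I − A)⁻¹ d = adj(I−A)·d / det(I−A), with det(I−A) = 0.3175:
  x_1 = (0.55·140 + 0.05·130) / 0.3175 = 83.50 / 0.3175 ≈ 262.99
  x_2 = (0.25·140 + 0.60·130) / 0.3175 = 113.00 / 0.3175 ≈ 355.91

x_1 = 262.99, x_2 = 355.91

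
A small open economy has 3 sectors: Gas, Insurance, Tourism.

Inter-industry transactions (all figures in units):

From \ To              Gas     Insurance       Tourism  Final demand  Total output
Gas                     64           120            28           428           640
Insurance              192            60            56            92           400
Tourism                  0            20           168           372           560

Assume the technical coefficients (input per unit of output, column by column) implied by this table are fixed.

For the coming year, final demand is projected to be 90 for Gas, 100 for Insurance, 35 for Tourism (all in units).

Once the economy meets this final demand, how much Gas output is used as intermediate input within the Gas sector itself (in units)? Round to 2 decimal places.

z_GG = 16.46

Technical coefficients a_ij = z_ij / X_j:
  a_GG = 64/640 = 0.10, a_IG = 192/640 = 0.30, a_TG = 0/640 = 0.00
  a_GI = 120/400 = 0.30, a_II = 60/400 = 0.15, a_TI = 20/400 = 0.05
  a_GT = 28/560 = 0.05, a_IT = 56/560 = 0.10, a_TT = 168/560 = 0.30
I − A =
  [   0.90    -0.30    -0.05]
  [  -0.30     0.85    -0.10]
  [   0.00    -0.05     0.70]
Cofactors of I−A, C_ij = (−1)^(i+j)·(minor ij) (rows/columns in the sector order above):
  C_11 = (0.85)(0.70) − (-0.10)(-0.05) = 0.5900
  C_12 = −[(-0.30)(0.70) − (-0.10)(0.00)] = 0.2100
  C_13 = (-0.30)(-0.05) − (0.85)(0.00) = 0.0150
  C_21 = −[(-0.30)(0.70) − (-0.05)(-0.05)] = 0.2125
  C_22 = (0.90)(0.70) − (-0.05)(0.00) = 0.6300
  C_23 = −[(0.90)(-0.05) − (-0.30)(0.00)] = 0.0450
  C_31 = (-0.30)(-0.10) − (-0.05)(0.85) = 0.0725
  C_32 = −[(0.90)(-0.10) − (-0.05)(-0.30)] = 0.1050
  C_33 = (0.90)(0.85) − (-0.30)(-0.30) = 0.6750
det(I−A) = Σ_j (I−A)_1j·C_1j = (0.90)(0.5900) + (-0.30)(0.2100) + (-0.05)(0.0150) = 0.46725
adj(I−A) = Cᵀ =
  [ 0.5900   0.2125   0.0725]
  [ 0.2100   0.6300   0.1050]
  [ 0.0150   0.0450   0.6750]
(I − A)⁻¹ = adj(I−A) / det(I−A) ≈
  [   1.2627     0.4548     0.1552]
  [   0.4494     1.3483     0.2247]
  [   0.0321     0.0963     1.4446]
First solve x = (I − A)⁻¹ d = adj(I−A)·d / det(I−A); in particular x_G = (0.5900·90 + 0.2125·100 + 0.0725·35) / 0.46725 = 76.8875 / 0.46725 ≈ 164.5532.
Intermediate flow from G to G: z_GG = a_GG · x_G = 0.10 × 76.8875 / 0.46725 = 7.68875 / 0.46725 ≈ 16.46.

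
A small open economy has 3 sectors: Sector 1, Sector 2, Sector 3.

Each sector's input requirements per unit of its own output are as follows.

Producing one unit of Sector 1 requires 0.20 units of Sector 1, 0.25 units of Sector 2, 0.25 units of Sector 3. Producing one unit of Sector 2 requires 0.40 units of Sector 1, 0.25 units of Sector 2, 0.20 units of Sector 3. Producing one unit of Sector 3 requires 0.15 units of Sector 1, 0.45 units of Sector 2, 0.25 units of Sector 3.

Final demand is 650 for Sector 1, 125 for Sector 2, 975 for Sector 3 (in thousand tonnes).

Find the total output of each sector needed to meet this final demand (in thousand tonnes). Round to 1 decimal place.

I − A =
  [   0.80    -0.40    -0.15]
  [  -0.25     0.75    -0.45]
  [  -0.25    -0.20     0.75]
Cofactors of I−A, C_ij = (−1)^(i+j)·(minor ij) (rows/columns in the sector order above):
  C_11 = (0.75)(0.75) − (-0.45)(-0.20) = 0.4725
  C_12 = −[(-0.25)(0.75) − (-0.45)(-0.25)] = 0.3000
  C_13 = (-0.25)(-0.20) − (0.75)(-0.25) = 0.2375
  C_21 = −[(-0.40)(0.75) − (-0.15)(-0.20)] = 0.3300
  C_22 = (0.80)(0.75) − (-0.15)(-0.25) = 0.5625
  C_23 = −[(0.80)(-0.20) − (-0.40)(-0.25)] = 0.2600
  C_31 = (-0.40)(-0.45) − (-0.15)(0.75) = 0.2925
  C_32 = −[(0.80)(-0.45) − (-0.15)(-0.25)] = 0.3975
  C_33 = (0.80)(0.75) − (-0.40)(-0.25) = 0.5000
det(I−A) = Σ_j (I−A)_1j·C_1j = (0.80)(0.4725) + (-0.40)(0.3000) + (-0.15)(0.2375) = 0.222375
adj(I−A) = Cᵀ =
  [ 0.4725   0.3300   0.2925]
  [ 0.3000   0.5625   0.3975]
  [ 0.2375   0.2600   0.5000]
(I − A)⁻¹ = adj(I−A) / det(I−A) ≈
  [   2.1248     1.4840     1.3153]
  [   1.3491     2.5295     1.7875]
  [   1.0680     1.1692     2.2485]
x = (I − A)⁻¹ d = adj(I−A)·d / det(I−A), with det(I−A) = 0.222375:
  x_1 = (0.4725·650 + 0.3300·125 + 0.2925·975) / 0.222375 = 633.5625 / 0.222375 ≈ 2849.1
  x_2 = (0.3000·650 + 0.5625·125 + 0.3975·975) / 0.222375 = 652.875 / 0.222375 ≈ 2935.9
  x_3 = (0.2375·650 + 0.2600·125 + 0.5000·975) / 0.222375 = 674.375 / 0.222375 ≈ 3032.6

x_1 = 2849.1, x_2 = 2935.9, x_3 = 3032.6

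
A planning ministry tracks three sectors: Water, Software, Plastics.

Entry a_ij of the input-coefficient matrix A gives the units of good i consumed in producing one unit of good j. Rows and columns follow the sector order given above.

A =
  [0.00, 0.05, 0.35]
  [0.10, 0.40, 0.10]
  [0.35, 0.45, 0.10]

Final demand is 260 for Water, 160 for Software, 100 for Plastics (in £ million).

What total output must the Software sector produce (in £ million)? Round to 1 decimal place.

I − A =
  [   1.00    -0.05    -0.35]
  [  -0.10     0.60    -0.10]
  [  -0.35    -0.45     0.90]
Cofactors of I−A, C_ij = (−1)^(i+j)·(minor ij) (rows/columns in the sector order above):
  C_11 = (0.60)(0.90) − (-0.10)(-0.45) = 0.4950
  C_12 = −[(-0.10)(0.90) − (-0.10)(-0.35)] = 0.1250
  C_13 = (-0.10)(-0.45) − (0.60)(-0.35) = 0.2550
  C_21 = −[(-0.05)(0.90) − (-0.35)(-0.45)] = 0.2025
  C_22 = (1.00)(0.90) − (-0.35)(-0.35) = 0.7775
  C_23 = −[(1.00)(-0.45) − (-0.05)(-0.35)] = 0.4675
  C_31 = (-0.05)(-0.10) − (-0.35)(0.60) = 0.2150
  C_32 = −[(1.00)(-0.10) − (-0.35)(-0.10)] = 0.1350
  C_33 = (1.00)(0.60) − (-0.05)(-0.10) = 0.5950
det(I−A) = Σ_j (I−A)_1j·C_1j = (1.00)(0.4950) + (-0.05)(0.1250) + (-0.35)(0.2550) = 0.3995
adj(I−A) = Cᵀ =
  [ 0.4950   0.2025   0.2150]
  [ 0.1250   0.7775   0.1350]
  [ 0.2550   0.4675   0.5950]
(I − A)⁻¹ = adj(I−A) / det(I−A) ≈
  [   1.2390     0.5069     0.5382]
  [   0.3129     1.9462     0.3379]
  [   0.6383     1.1702     1.4894]
x = (I − A)⁻¹ d = adj(I−A)·d / det(I−A), with det(I−A) = 0.3995:
  x_1 = (0.4950·260 + 0.2025·160 + 0.2150·100) / 0.3995 = 182.60 / 0.3995 ≈ 457.1
  x_2 = (0.1250·260 + 0.7775·160 + 0.1350·100) / 0.3995 = 170.40 / 0.3995 ≈ 426.5
  x_3 = (0.2550·260 + 0.4675·160 + 0.5950·100) / 0.3995 = 200.60 / 0.3995 ≈ 502.1

x_2 = 426.5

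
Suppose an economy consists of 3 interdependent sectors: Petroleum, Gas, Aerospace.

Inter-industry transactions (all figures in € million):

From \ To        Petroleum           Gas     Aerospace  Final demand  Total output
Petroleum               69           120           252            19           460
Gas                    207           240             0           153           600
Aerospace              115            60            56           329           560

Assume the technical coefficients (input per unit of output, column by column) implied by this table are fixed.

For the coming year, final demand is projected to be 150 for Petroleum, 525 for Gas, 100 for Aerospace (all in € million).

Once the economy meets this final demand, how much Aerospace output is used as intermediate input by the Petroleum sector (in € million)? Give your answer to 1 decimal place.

z_AP = 194.8

Technical coefficients a_ij = z_ij / X_j:
  a_PP = 69/460 = 0.15, a_GP = 207/460 = 0.45, a_AP = 115/460 = 0.25
  a_PG = 120/600 = 0.20, a_GG = 240/600 = 0.40, a_AG = 60/600 = 0.10
  a_PA = 252/560 = 0.45, a_GA = 0/560 = 0.00, a_AA = 56/560 = 0.10
I − A =
  [   0.85    -0.20    -0.45]
  [  -0.45     0.60     0.00]
  [  -0.25    -0.10     0.90]
Cofactors of I−A, C_ij = (−1)^(i+j)·(minor ij) (rows/columns in the sector order above):
  C_11 = (0.60)(0.90) − (0.00)(-0.10) = 0.5400
  C_12 = −[(-0.45)(0.90) − (0.00)(-0.25)] = 0.4050
  C_13 = (-0.45)(-0.10) − (0.60)(-0.25) = 0.1950
  C_21 = −[(-0.20)(0.90) − (-0.45)(-0.10)] = 0.2250
  C_22 = (0.85)(0.90) − (-0.45)(-0.25) = 0.6525
  C_23 = −[(0.85)(-0.10) − (-0.20)(-0.25)] = 0.1350
  C_31 = (-0.20)(0.00) − (-0.45)(0.60) = 0.2700
  C_32 = −[(0.85)(0.00) − (-0.45)(-0.45)] = 0.2025
  C_33 = (0.85)(0.60) − (-0.20)(-0.45) = 0.4200
det(I−A) = Σ_j (I−A)_1j·C_1j = (0.85)(0.5400) + (-0.20)(0.4050) + (-0.45)(0.1950) = 0.29025
adj(I−A) = Cᵀ =
  [ 0.5400   0.2250   0.2700]
  [ 0.4050   0.6525   0.2025]
  [ 0.1950   0.1350   0.4200]
(I − A)⁻¹ = adj(I−A) / det(I−A) ≈
  [   1.8605     0.7752     0.9302]
  [   1.3953     2.2481     0.6977]
  [   0.6718     0.4651     1.4470]
First solve x = (I − A)⁻¹ d = adj(I−A)·d / det(I−A); in particular x_P = (0.5400·150 + 0.2250·525 + 0.2700·100) / 0.29025 = 226.125 / 0.29025 ≈ 779.070.
Intermediate flow from A to P: z_AP = a_AP · x_P = 0.25 × 226.125 / 0.29025 = 56.53125 / 0.29025 ≈ 194.8.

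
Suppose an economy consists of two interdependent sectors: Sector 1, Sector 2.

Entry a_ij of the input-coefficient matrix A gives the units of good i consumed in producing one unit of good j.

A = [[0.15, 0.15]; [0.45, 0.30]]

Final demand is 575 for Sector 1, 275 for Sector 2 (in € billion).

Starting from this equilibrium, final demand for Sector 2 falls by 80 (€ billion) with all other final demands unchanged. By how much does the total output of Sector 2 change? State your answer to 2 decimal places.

Δx_2 = -128.91

I − A =
  [   0.85    -0.15]
  [  -0.45     0.70]
det(I−A) = (0.85)(0.70) − (-0.15)(-0.45) = 0.5275
adj(I−A) = [[0.70, 0.15], [0.45, 0.85]]
(I − A)⁻¹ = adj(I−A) / det(I−A) ≈
  [   1.3270     0.2844]
  [   0.8531     1.6114]
Δx = (I − A)⁻¹ Δd with Δd having -80 in the Sector 2 component and 0 elsewhere.
So Δx_2 = L_22 · (-80), where L_22 = adj(I−A)_22 / det(I−A) = 0.85 / 0.5275.
Δx_2 = 0.85 × (-80) / 0.5275 = -68.00 / 0.5275 ≈ -128.91.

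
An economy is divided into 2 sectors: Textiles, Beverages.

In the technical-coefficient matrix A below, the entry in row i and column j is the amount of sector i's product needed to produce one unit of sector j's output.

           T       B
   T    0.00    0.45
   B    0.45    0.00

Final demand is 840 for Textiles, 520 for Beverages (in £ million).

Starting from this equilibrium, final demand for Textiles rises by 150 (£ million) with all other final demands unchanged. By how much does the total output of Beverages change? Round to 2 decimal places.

Δx_B = 84.64

I − A =
  [   1.00    -0.45]
  [  -0.45     1.00]
det(I−A) = (1.00)(1.00) − (-0.45)(-0.45) = 0.7975
adj(I−A) = [[1.00, 0.45], [0.45, 1.00]]
(I − A)⁻¹ = adj(I−A) / det(I−A) ≈
  [   1.2539     0.5643]
  [   0.5643     1.2539]
Δx = (I − A)⁻¹ Δd with Δd having +150 in the Textiles component and 0 elsewhere.
So Δx_B = L_BT · (+150), where L_BT = adj(I−A)_BT / det(I−A) = 0.45 / 0.7975.
Δx_B = 0.45 × (+150) / 0.7975 = 67.50 / 0.7975 ≈ 84.64.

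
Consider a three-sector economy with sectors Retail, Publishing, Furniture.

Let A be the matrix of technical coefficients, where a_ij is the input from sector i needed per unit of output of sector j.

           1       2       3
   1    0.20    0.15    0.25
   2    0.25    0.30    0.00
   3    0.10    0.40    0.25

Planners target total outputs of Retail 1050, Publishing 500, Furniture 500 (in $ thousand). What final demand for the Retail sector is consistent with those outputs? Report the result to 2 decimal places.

I − A =
  [   0.80    -0.15    -0.25]
  [  -0.25     0.70     0.00]
  [  -0.10    -0.40     0.75]
d = (I − A) x:
  d_1 = (+0.80)·1050 + (-0.15)·500 + (-0.25)·500 = 640.00
  d_2 = (-0.25)·1050 + (+0.70)·500 + (+0.00)·500 = 87.50
  d_3 = (-0.10)·1050 + (-0.40)·500 + (+0.75)·500 = 70.00

d_1 = 640.00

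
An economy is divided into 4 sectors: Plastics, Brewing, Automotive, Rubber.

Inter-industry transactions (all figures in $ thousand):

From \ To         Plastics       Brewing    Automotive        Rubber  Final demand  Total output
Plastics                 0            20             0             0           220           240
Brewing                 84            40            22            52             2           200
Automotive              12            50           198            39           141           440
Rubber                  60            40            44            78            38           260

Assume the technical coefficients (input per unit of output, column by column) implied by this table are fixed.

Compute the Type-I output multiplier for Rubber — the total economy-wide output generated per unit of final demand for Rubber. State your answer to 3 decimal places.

Technical coefficients a_ij = z_ij / X_j:
  a_PP = 0/240 = 0.00, a_BP = 84/240 = 0.35, a_AP = 12/240 = 0.05, a_RP = 60/240 = 0.25
  a_PB = 20/200 = 0.10, a_BB = 40/200 = 0.20, a_AB = 50/200 = 0.25, a_RB = 40/200 = 0.20
  a_PA = 0/440 = 0.00, a_BA = 22/440 = 0.05, a_AA = 198/440 = 0.45, a_RA = 44/440 = 0.10
  a_PR = 0/260 = 0.00, a_BR = 52/260 = 0.20, a_AR = 39/260 = 0.15, a_RR = 78/260 = 0.30
I − A =
  [   1.00    -0.10     0.00     0.00]
  [  -0.35     0.80    -0.05    -0.20]
  [  -0.05    -0.25     0.55    -0.15]
  [  -0.25    -0.20    -0.10     0.70]
Compute the cofactors C_ij = (−1)^(i+j)·(3×3 minor ij) of I−A; the adjugate is their transpose:
adj(I−A) = Cᵀ =
  [ 0.258750   0.037000   0.005500   0.011750]
  [ 0.161625   0.370000   0.055000   0.117500]
  [ 0.140250   0.212250   0.490500   0.165750]
  [ 0.158625   0.149250   0.087750   0.408000]
det(I−A) = Σ_j (I−A)_1j·C_1j = (1.00)(0.258750) + (-0.10)(0.161625) + (0.00)(0.140250) + (0.00)(0.158625) = 0.2425875
(I − A)⁻¹ = adj(I−A) / det(I−A) ≈
  [   1.0666     0.1525     0.0227     0.0484]
  [   0.6663     1.5252     0.2267     0.4844]
  [   0.5781     0.8749     2.0220     0.6833]
  [   0.6539     0.6152     0.3617     1.6819]
The output multiplier for sector j is the column-j sum of the Leontief inverse (I − A)⁻¹ = adj(I−A) / det(I−A).
Column R of adj(I−A): (0.011750, 0.117500, 0.165750, 0.408000); det(I−A) = 0.2425875.
m_R = (0.011750 + 0.117500 + 0.165750 + 0.408000) / 0.2425875 = 0.703 / 0.2425875 ≈ 2.898.

m_R = 2.898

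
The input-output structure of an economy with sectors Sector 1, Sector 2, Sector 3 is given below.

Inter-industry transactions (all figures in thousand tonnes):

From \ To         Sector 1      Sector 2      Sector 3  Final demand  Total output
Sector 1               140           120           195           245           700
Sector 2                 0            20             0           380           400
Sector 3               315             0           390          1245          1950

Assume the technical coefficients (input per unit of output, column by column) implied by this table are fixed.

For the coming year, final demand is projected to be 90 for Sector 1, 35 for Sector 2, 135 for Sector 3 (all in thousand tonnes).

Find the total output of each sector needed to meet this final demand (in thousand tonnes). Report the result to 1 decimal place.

Technical coefficients a_ij = z_ij / X_j:
  a_11 = 140/700 = 0.20, a_21 = 0/700 = 0.00, a_31 = 315/700 = 0.45
  a_12 = 120/400 = 0.30, a_22 = 20/400 = 0.05, a_32 = 0/400 = 0.00
  a_13 = 195/1950 = 0.10, a_23 = 0/1950 = 0.00, a_33 = 390/1950 = 0.20
I − A =
  [   0.80    -0.30    -0.10]
  [   0.00     0.95     0.00]
  [  -0.45     0.00     0.80]
Cofactors of I−A, C_ij = (−1)^(i+j)·(minor ij) (rows/columns in the sector order above):
  C_11 = (0.95)(0.80) − (0.00)(0.00) = 0.7600
  C_12 = −[(0.00)(0.80) − (0.00)(-0.45)] = 0.0000
  C_13 = (0.00)(0.00) − (0.95)(-0.45) = 0.4275
  C_21 = −[(-0.30)(0.80) − (-0.10)(0.00)] = 0.2400
  C_22 = (0.80)(0.80) − (-0.10)(-0.45) = 0.5950
  C_23 = −[(0.80)(0.00) − (-0.30)(-0.45)] = 0.1350
  C_31 = (-0.30)(0.00) − (-0.10)(0.95) = 0.0950
  C_32 = −[(0.80)(0.00) − (-0.10)(0.00)] = 0.0000
  C_33 = (0.80)(0.95) − (-0.30)(0.00) = 0.7600
det(I−A) = Σ_j (I−A)_1j·C_1j = (0.80)(0.7600) + (-0.30)(0.0000) + (-0.10)(0.4275) = 0.56525
adj(I−A) = Cᵀ =
  [ 0.7600   0.2400   0.0950]
  [ 0.0000   0.5950   0.0000]
  [ 0.4275   0.1350   0.7600]
(I − A)⁻¹ = adj(I−A) / det(I−A) ≈
  [   1.3445     0.4246     0.1681]
  [   0.0000     1.0526     0.0000]
  [   0.7563     0.2388     1.3445]
x = (I − A)⁻¹ d = adj(I−A)·d / det(I−A), with det(I−A) = 0.56525:
  x_1 = (0.7600·90 + 0.2400·35 + 0.0950·135) / 0.56525 = 89.625 / 0.56525 ≈ 158.6
  x_2 = (0.0000·90 + 0.5950·35 + 0.0000·135) / 0.56525 = 20.825 / 0.56525 ≈ 36.8
  x_3 = (0.4275·90 + 0.1350·35 + 0.7600·135) / 0.56525 = 145.80 / 0.56525 ≈ 257.9

x_1 = 158.6, x_2 = 36.8, x_3 = 257.9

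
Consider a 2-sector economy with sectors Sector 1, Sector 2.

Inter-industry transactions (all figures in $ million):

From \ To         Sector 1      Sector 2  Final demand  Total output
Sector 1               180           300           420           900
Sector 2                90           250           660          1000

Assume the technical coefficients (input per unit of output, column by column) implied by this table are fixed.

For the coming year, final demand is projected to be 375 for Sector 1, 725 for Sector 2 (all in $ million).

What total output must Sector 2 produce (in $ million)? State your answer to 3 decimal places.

x_2 = 1083.333

Technical coefficients a_ij = z_ij / X_j:
  a_11 = 180/900 = 0.20, a_21 = 90/900 = 0.10
  a_12 = 300/1000 = 0.30, a_22 = 250/1000 = 0.25
I − A =
  [   0.80    -0.30]
  [  -0.10     0.75]
det(I−A) = (0.80)(0.75) − (-0.30)(-0.10) = 0.5700
adj(I−A) = [[0.75, 0.30], [0.10, 0.80]]
(I − A)⁻¹ = adj(I−A) / det(I−A) ≈
  [   1.3158     0.5263]
  [   0.1754     1.4035]
x = (I − A)⁻¹ d = adj(I−A)·d / det(I−A), with det(I−A) = 0.5700:
  x_1 = (0.75·375 + 0.30·725) / 0.5700 = 498.75 / 0.5700 = 875.000
  x_2 = (0.10·375 + 0.80·725) / 0.5700 = 617.50 / 0.5700 ≈ 1083.333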